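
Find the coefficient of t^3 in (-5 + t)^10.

-9375000

The general term is C(10,j)·(-5)^j·(t)^(10-j); the t^3 term has j = 7.
C(10,7) = 120.
Coefficient = C(10,7) · (-5)^7 = 120 · (-78125) = -9375000.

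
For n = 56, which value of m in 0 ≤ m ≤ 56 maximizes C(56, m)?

28

C(56,m) is maximized at m = 56/2 = 28.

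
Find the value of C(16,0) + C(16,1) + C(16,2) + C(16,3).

1 + 16 + 120 + 560 = 697.

697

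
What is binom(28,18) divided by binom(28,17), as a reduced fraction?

C(n,k+1)/C(n,k) = (n−k)/(k+1) = (28−17)/(17+1) = 11/18.

11/18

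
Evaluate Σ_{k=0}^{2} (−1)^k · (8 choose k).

The partial alternating sum Σ_{k=0}^{2} (−1)^k C(8,k) = (−1)^2 C(7,2) = 21.

21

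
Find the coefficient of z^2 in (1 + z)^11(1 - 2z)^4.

-9

Coefficient of z^2 = Σ_{j} C(11,j)·1^j·C(4,2-j)·(-2)^(2-j) for j from 0 to 2.
= 24 + (-88) + 55 = -9.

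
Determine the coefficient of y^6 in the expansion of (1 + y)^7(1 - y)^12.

140

Coefficient of y^6 = Σ_{j} C(7,j)·1^j·C(12,6-j)·(-1)^(6-j) for j from 0 to 6.
= 924 + (-5544) + 10395 + (-7700) + 2310 + (-252) + 7 = 140.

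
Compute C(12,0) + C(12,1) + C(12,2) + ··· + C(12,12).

4096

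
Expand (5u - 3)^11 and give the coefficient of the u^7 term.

2088281250

The general term is C(11,j)·(5u)^j·(-3)^(11-j); the u^7 term has j = 7.
C(11,7) = 330.
Coefficient = C(11,7) · 5^7 · (-3)^4 = 330 · 78125 · 81 = 2088281250.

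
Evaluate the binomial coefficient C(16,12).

1820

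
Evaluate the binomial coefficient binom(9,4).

C(9,4) = (9·8·7·6) / 4! = 3024 / 24 = 126.

126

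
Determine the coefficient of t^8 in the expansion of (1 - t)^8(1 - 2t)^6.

40081

Coefficient of t^8 = Σ_{j} C(8,j)·(-1)^j·C(6,8-j)·(-2)^(8-j) for j from 2 to 8.
= 1792 + 10752 + 16800 + 8960 + 1680 + 96 + 1 = 40081.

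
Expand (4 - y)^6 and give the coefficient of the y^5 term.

The general term is C(6,j)·(4)^j·(-y)^(6-j); the y^5 term has j = 1.
C(6,1) = 6.
Coefficient = C(6,1) · 4^1 · (-1)^5 = 6 · 4 · (-1) = -24.

-24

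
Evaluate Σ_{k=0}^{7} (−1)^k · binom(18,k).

-19448

The partial alternating sum Σ_{k=0}^{7} (−1)^k C(18,k) = (−1)^7 C(17,7) = -19448.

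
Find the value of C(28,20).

3108105

C(28,20) = C(28,8) by symmetry.
C(28,8) = (28·27·26·25·24·23·22·21) / 8! = 125318793600 / 40320 = 3108105.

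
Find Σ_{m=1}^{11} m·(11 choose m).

11264

Since m·C(11,m) = 11·C(10,m−1), the sum is 11·2^10 = 11·1024 = 11264.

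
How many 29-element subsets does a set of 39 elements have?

C(39,29) = C(39,10) by symmetry.
C(39,10) = (39·38·37·36·35·34·33·32·31·30) / 10! = 2306992893004800 / 3628800 = 635745396.

635745396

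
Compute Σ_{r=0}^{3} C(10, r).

176

1 + 10 + 45 + 120 = 176.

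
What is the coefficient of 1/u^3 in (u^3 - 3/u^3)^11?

336798

General term: C(11,j)·(u^3)^j·(-3/u^3)^(11-j), with u-exponent 3j − 3(11−j) = 6j − 33.
Set 6j − 33 = -3: j = 5.
C(11,5) = 462; 1^5 = 1; (-3)^6 = 729.
Coefficient = 462 · 1 · 729 = 336798.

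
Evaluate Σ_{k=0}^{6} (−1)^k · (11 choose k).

The partial alternating sum Σ_{k=0}^{6} (−1)^k C(11,k) = (−1)^6 C(10,6) = 210.

210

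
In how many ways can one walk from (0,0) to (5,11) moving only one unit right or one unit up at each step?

Each path is a sequence of 16 steps with 5 rights: C(16,5) = 4368.

4368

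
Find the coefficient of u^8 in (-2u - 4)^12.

32440320

The general term is C(12,j)·(-2u)^j·(-4)^(12-j); the u^8 term has j = 8.
C(12,8) = 495.
Coefficient = C(12,8) · (-2)^8 · (-4)^4 = 495 · 256 · 256 = 32440320.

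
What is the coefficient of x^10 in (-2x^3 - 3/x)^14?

1260971712

General term: C(14,j)·(-2x^3)^j·(-3/x)^(14-j), with x-exponent 3j − 1(14−j) = 4j − 14.
Set 4j − 14 = 10: j = 6.
C(14,6) = 3003; (-2)^6 = 64; (-3)^8 = 6561.
Coefficient = 3003 · 64 · 6561 = 1260971712.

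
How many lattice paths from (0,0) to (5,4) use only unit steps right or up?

126

Each path is a sequence of 9 steps with 5 rights: C(9,5) = 126.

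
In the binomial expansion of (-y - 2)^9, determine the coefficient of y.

-2304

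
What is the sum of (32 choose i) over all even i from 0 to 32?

Even-i terms of row 32 sum to 2^31 = 2147483648.

2147483648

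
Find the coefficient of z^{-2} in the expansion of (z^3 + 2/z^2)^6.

240

General term: C(6,j)·(z^3)^j·(2/z^2)^(6-j), with z-exponent 3j − 2(6−j) = 5j − 12.
Set 5j − 12 = -2: j = 2.
C(6,2) = 15; 1^2 = 1; 2^4 = 16.
Coefficient = 15 · 1 · 16 = 240.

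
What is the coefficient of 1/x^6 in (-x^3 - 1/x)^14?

General term: C(14,j)·(-x^3)^j·(-1/x)^(14-j), with x-exponent 3j − 1(14−j) = 4j − 14.
Set 4j − 14 = -6: j = 2.
C(14,2) = 91; (-1)^2 = 1; (-1)^12 = 1.
Coefficient = 91 · 1 · 1 = 91.

91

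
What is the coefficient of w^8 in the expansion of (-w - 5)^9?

The general term is C(9,j)·(-w)^j·(-5)^(9-j); the w^8 term has j = 8.
C(9,8) = 9.
Coefficient = C(9,8) · (-5)^1 = 9 · (-5) = -45.

-45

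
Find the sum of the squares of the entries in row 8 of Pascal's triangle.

12870

By Vandermonde's identity, Σ C(8,k)² = C(16,8) = 12870.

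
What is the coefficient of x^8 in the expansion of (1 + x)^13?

The general term is C(13,j)·(1)^j·(x)^(13-j); the x^8 term has j = 5.
C(13,5) = 1287.
Coefficient = C(13,5) = 1287.

1287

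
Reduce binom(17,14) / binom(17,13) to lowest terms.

C(n,k+1)/C(n,k) = (n−k)/(k+1) = (17−13)/(13+1) = 4/14 = 2/7.

2/7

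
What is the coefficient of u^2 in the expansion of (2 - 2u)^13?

638976

The general term is C(13,j)·(2)^j·(-2u)^(13-j); the u^2 term has j = 11.
C(13,11) = 78.
Coefficient = C(13,11) · 2^11 · (-2)^2 = 78 · 2048 · 4 = 638976.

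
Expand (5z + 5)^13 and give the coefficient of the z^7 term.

2094726562500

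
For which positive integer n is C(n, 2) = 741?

39

n(n−1)/2 = 741 ⇒ n(n−1) = 1482. Since 39·38 = 1482, n = 39.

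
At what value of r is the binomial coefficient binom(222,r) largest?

111

C(222,r) is maximized at r = 222/2 = 111.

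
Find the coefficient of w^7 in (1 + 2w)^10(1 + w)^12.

2085096

Coefficient of w^7 = Σ_{j} C(10,j)·2^j·C(12,7-j)·1^(7-j) for j from 0 to 7.
= 792 + 18480 + 142560 + 475200 + 739200 + 532224 + 161280 + 15360 = 2085096.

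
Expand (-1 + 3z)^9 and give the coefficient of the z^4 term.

The general term is C(9,j)·(-1)^j·(3z)^(9-j); the z^4 term has j = 5.
C(9,5) = 126.
Coefficient = C(9,5) · (-1)^5 · 3^4 = 126 · (-1) · 81 = -10206.

-10206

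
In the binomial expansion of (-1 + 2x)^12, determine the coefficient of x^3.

-1760

The general term is C(12,j)·(-1)^j·(2x)^(12-j); the x^3 term has j = 9.
C(12,9) = 220.
Coefficient = C(12,9) · (-1)^9 · 2^3 = 220 · (-1) · 8 = -1760.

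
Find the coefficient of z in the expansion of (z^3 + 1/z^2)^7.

General term: C(7,j)·(z^3)^j·(1/z^2)^(7-j), with z-exponent 3j − 2(7−j) = 5j − 14.
Set 5j − 14 = 1: j = 3.
C(7,3) = 35; 1^3 = 1; 1^4 = 1.
Coefficient = 35 · 1 · 1 = 35.

35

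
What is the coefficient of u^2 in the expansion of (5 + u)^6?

The general term is C(6,j)·(5)^j·(u)^(6-j); the u^2 term has j = 4.
C(6,4) = 15.
Coefficient = C(6,4) · 5^4 = 15 · 625 = 9375.

9375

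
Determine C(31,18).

206253075

C(31,18) = C(31,13) by symmetry.
C(31,13) = (31·30·29·28·27·26·25·24·23·22·21·20·19) / 13! = 1284342188088960000 / 6227020800 = 206253075.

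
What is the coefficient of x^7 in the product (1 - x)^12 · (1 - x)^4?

-11440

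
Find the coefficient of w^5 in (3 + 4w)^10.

The general term is C(10,j)·(3)^j·(4w)^(10-j); the w^5 term has j = 5.
C(10,5) = 252.
Coefficient = C(10,5) · 3^5 · 4^5 = 252 · 243 · 1024 = 62705664.

62705664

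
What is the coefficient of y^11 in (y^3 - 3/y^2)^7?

189

General term: C(7,j)·(y^3)^j·(-3/y^2)^(7-j), with y-exponent 3j − 2(7−j) = 5j − 14.
Set 5j − 14 = 11: j = 5.
C(7,5) = 21; 1^5 = 1; (-3)^2 = 9.
Coefficient = 21 · 1 · 9 = 189.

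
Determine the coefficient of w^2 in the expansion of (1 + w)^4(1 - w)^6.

Coefficient of w^2 = Σ_{j} C(4,j)·1^j·C(6,2-j)·(-1)^(2-j) for j from 0 to 2.
= 15 + (-24) + 6 = -3.

-3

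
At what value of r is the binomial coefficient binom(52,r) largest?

C(52,r) is maximized at r = 52/2 = 26.

26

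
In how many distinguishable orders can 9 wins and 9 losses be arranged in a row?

48620

Choose positions for the wins: C(18,9) = 48620.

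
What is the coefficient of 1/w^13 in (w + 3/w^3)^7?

General term: C(7,j)·(w)^j·(3/w^3)^(7-j), with w-exponent 1j − 3(7−j) = 4j − 21.
Set 4j − 21 = -13: j = 2.
C(7,2) = 21; 1^2 = 1; 3^5 = 243.
Coefficient = 21 · 1 · 243 = 5103.

5103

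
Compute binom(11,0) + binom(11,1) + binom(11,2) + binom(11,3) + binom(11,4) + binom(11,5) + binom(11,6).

1 + 11 + 55 + 165 + 330 + 462 + 462 = 1486.

1486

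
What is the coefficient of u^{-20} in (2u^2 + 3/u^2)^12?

4251528

General term: C(12,j)·(2u^2)^j·(3/u^2)^(12-j), with u-exponent 2j − 2(12−j) = 4j − 24.
Set 4j − 24 = -20: j = 1.
C(12,1) = 12; 2^1 = 2; 3^11 = 177147.
Coefficient = 12 · 2 · 177147 = 4251528.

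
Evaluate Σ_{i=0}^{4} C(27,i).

1 + 27 + 351 + 2925 + 17550 = 20854.

20854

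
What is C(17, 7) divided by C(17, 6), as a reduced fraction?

11/7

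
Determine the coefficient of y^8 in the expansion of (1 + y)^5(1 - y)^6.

5

Coefficient of y^8 = Σ_{j} C(5,j)·1^j·C(6,8-j)·(-1)^(8-j) for j from 2 to 5.
= 10 + (-60) + 75 + (-20) = 5.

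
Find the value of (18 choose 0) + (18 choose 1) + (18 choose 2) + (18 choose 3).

988

1 + 18 + 153 + 816 = 988.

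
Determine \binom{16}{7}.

11440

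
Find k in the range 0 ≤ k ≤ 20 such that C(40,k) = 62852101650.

16

C(40,k) increases on 0 ≤ k ≤ 20. C(40,15) = 40225345056 and C(40,16) = 62852101650, so k = 16.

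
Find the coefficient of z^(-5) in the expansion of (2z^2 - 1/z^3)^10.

-8064

General term: C(10,j)·(2z^2)^j·(-1/z^3)^(10-j), with z-exponent 2j − 3(10−j) = 5j − 30.
Set 5j − 30 = -5: j = 5.
C(10,5) = 252; 2^5 = 32; (-1)^5 = -1.
Coefficient = 252 · 32 · (-1) = -8064.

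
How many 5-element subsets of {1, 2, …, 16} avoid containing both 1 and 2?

4004

All 5-subsets: C(16,5) = 4368. Those containing both fixed elements: C(14,3) = 364.
4368 − 364 = 4004.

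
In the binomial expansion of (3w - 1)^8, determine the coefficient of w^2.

252

The general term is C(8,j)·(3w)^j·(-1)^(8-j); the w^2 term has j = 2.
C(8,2) = 28.
Coefficient = C(8,2) · 3^2 = 28 · 9 = 252.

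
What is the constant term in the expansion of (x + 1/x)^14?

General term: C(14,j)·(x)^j·(1/x)^(14-j), with x-exponent 1j − 1(14−j) = 2j − 14.
Set 2j − 14 = 0: j = 7.
C(14,7) = 3432; 1^7 = 1; 1^7 = 1.
Coefficient = 3432 · 1 · 1 = 3432.

3432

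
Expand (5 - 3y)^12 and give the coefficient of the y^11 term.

The general term is C(12,j)·(5)^j·(-3y)^(12-j); the y^11 term has j = 1.
C(12,1) = 12.
Coefficient = C(12,1) · 5^1 · (-3)^11 = 12 · 5 · (-177147) = -10628820.

-10628820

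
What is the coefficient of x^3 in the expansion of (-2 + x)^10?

The general term is C(10,j)·(-2)^j·(x)^(10-j); the x^3 term has j = 7.
C(10,7) = 120.
Coefficient = C(10,7) · (-2)^7 = 120 · (-128) = -15360.

-15360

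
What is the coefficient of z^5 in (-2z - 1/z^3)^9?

-2304

General term: C(9,j)·(-2z)^j·(-1/z^3)^(9-j), with z-exponent 1j − 3(9−j) = 4j − 27.
Set 4j − 27 = 5: j = 8.
C(9,8) = 9; (-2)^8 = 256; (-1)^1 = -1.
Coefficient = 9 · 256 · (-1) = -2304.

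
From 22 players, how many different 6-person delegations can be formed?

This is C(22,6) = 74613.

74613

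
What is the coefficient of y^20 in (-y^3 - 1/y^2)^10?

45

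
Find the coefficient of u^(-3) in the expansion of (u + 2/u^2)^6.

160

General term: C(6,j)·(u)^j·(2/u^2)^(6-j), with u-exponent 1j − 2(6−j) = 3j − 12.
Set 3j − 12 = -3: j = 3.
C(6,3) = 20; 1^3 = 1; 2^3 = 8.
Coefficient = 20 · 1 · 8 = 160.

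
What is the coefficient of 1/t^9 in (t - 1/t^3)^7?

General term: C(7,j)·(t)^j·(-1/t^3)^(7-j), with t-exponent 1j − 3(7−j) = 4j − 21.
Set 4j − 21 = -9: j = 3.
C(7,3) = 35; 1^3 = 1; (-1)^4 = 1.
Coefficient = 35 · 1 · 1 = 35.

35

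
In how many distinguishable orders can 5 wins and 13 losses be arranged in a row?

8568

Choose positions for the wins: C(18,5) = 8568.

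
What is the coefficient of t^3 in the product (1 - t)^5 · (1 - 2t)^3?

-138

Coefficient of t^3 = Σ_{j} C(5,j)·(-1)^j·C(3,3-j)·(-2)^(3-j) for j from 0 to 3.
= (-8) + (-60) + (-60) + (-10) = -138.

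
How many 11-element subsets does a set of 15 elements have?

1365

C(15,11) = C(15,4) by symmetry.
C(15,4) = (15·14·13·12) / 4! = 32760 / 24 = 1365.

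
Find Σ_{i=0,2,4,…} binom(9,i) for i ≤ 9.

256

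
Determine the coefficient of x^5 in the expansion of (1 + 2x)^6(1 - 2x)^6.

Coefficient of x^5 = Σ_{j} C(6,j)·2^j·C(6,5-j)·(-2)^(5-j) for j from 0 to 5.
= (-192) + 2880 + (-9600) + 9600 + (-2880) + 192 = 0.

0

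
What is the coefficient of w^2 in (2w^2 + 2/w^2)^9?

General term: C(9,j)·(2w^2)^j·(2/w^2)^(9-j), with w-exponent 2j − 2(9−j) = 4j − 18.
Set 4j − 18 = 2: j = 5.
C(9,5) = 126; 2^5 = 32; 2^4 = 16.
Coefficient = 126 · 32 · 16 = 64512.

64512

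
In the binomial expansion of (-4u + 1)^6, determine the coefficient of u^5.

-6144

The general term is C(6,j)·(-4u)^j·(1)^(6-j); the u^5 term has j = 5.
C(6,5) = 6.
Coefficient = C(6,5) · (-4)^5 = 6 · (-1024) = -6144.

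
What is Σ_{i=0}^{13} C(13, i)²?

10400600

By Vandermonde's identity, Σ C(13,i)² = C(26,13) = 10400600.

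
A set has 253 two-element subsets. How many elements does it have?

n(n−1)/2 = 253 ⇒ n(n−1) = 506. Since 23·22 = 506, n = 23.

23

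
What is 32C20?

225792840

C(32,20) = C(32,12) by symmetry.
C(32,12) = (32·31·30·29·28·27·26·25·24·23·22·21) / 12! = 108155131628544000 / 479001600 = 225792840.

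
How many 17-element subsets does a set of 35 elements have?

C(35,17) = (35·34·33·32·31·30·29·28·27·26·25·24·23·22·21·20·19) / 17! = 1613955767240110694400000 / 355687428096000 = 4537567650.

4537567650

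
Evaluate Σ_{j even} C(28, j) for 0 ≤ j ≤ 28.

134217728

Even-j terms of row 28 sum to 2^27 = 134217728.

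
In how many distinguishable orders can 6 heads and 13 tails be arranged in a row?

27132

Choose positions for the heads: C(19,6) = 27132.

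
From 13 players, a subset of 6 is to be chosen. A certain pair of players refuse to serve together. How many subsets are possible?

1386

All 6-subsets: C(13,6) = 1716. Those containing both fixed elements: C(11,4) = 330.
1716 − 330 = 1386.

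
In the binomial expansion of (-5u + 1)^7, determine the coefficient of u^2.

The general term is C(7,j)·(-5u)^j·(1)^(7-j); the u^2 term has j = 2.
C(7,2) = 21.
Coefficient = C(7,2) · (-5)^2 = 21 · 25 = 525.

525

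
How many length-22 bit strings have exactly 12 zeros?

646646

Choose the 12 positions: C(22,12) = 646646.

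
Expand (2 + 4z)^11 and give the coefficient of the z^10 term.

The general term is C(11,j)·(2)^j·(4z)^(11-j); the z^10 term has j = 1.
C(11,1) = 11.
Coefficient = C(11,1) · 2^1 · 4^10 = 11 · 2 · 1048576 = 23068672.

23068672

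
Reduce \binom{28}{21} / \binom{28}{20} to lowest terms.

C(n,k+1)/C(n,k) = (n−k)/(k+1) = (28−20)/(20+1) = 8/21.

8/21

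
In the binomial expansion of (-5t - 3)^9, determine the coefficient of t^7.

-25312500

The general term is C(9,j)·(-5t)^j·(-3)^(9-j); the t^7 term has j = 7.
C(9,7) = 36.
Coefficient = C(9,7) · (-5)^7 · (-3)^2 = 36 · (-78125) · 9 = -25312500.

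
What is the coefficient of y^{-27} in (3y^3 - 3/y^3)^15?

General term: C(15,j)·(3y^3)^j·(-3/y^3)^(15-j), with y-exponent 3j − 3(15−j) = 6j − 45.
Set 6j − 45 = -27: j = 3.
C(15,3) = 455; 3^3 = 27; (-3)^12 = 531441.
Coefficient = 455 · 27 · 531441 = 6528752685.

6528752685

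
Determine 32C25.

C(32,25) = C(32,7) by symmetry.
C(32,7) = (32·31·30·29·28·27·26) / 7! = 16963914240 / 5040 = 3365856.

3365856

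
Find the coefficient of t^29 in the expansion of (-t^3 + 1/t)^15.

-1365

General term: C(15,j)·(-t^3)^j·(1/t)^(15-j), with t-exponent 3j − 1(15−j) = 4j − 15.
Set 4j − 15 = 29: j = 11.
C(15,11) = 1365; (-1)^11 = -1; 1^4 = 1.
Coefficient = 1365 · (-1) · 1 = -1365.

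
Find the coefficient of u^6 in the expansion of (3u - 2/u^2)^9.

General term: C(9,j)·(3u)^j·(-2/u^2)^(9-j), with u-exponent 1j − 2(9−j) = 3j − 18.
Set 3j − 18 = 6: j = 8.
C(9,8) = 9; 3^8 = 6561; (-2)^1 = -2.
Coefficient = 9 · 6561 · (-2) = -118098.

-118098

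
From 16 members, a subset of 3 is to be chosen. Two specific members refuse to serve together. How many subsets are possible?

546

All 3-subsets: C(16,3) = 560. Those containing both fixed elements: C(14,1) = 14.
560 − 14 = 546.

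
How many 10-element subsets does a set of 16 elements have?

8008

C(16,10) = C(16,6) by symmetry.
C(16,6) = (16·15·14·13·12·11) / 6! = 5765760 / 720 = 8008.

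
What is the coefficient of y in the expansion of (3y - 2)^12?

The general term is C(12,j)·(3y)^j·(-2)^(12-j); the y^1 term has j = 1.
C(12,1) = 12.
Coefficient = C(12,1) · 3^1 · (-2)^11 = 12 · 3 · (-2048) = -73728.

-73728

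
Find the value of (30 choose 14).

C(30,14) = (30·29·28·27·26·25·24·23·22·21·20·19·18·17) / 14! = 12677700308232960000 / 87178291200 = 145422675.

145422675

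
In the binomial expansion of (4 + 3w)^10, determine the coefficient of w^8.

4723920

The general term is C(10,j)·(4)^j·(3w)^(10-j); the w^8 term has j = 2.
C(10,2) = 45.
Coefficient = C(10,2) · 4^2 · 3^8 = 45 · 16 · 6561 = 4723920.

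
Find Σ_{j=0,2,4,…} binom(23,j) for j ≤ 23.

4194304

Even-j terms of row 23 sum to 2^22 = 4194304.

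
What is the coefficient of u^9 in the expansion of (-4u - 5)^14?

The general term is C(14,j)·(-4u)^j·(-5)^(14-j); the u^9 term has j = 9.
C(14,9) = 2002.
Coefficient = C(14,9) · (-4)^9 · (-5)^5 = 2002 · (-262144) · (-3125) = 1640038400000.

1640038400000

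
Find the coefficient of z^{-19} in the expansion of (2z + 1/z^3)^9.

144

General term: C(9,j)·(2z)^j·(1/z^3)^(9-j), with z-exponent 1j − 3(9−j) = 4j − 27.
Set 4j − 27 = -19: j = 2.
C(9,2) = 36; 2^2 = 4; 1^7 = 1.
Coefficient = 36 · 4 · 1 = 144.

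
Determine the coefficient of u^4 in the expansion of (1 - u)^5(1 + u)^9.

Coefficient of u^4 = Σ_{j} C(5,j)·(-1)^j·C(9,4-j)·1^(4-j) for j from 0 to 4.
= 126 + (-420) + 360 + (-90) + 5 = -19.

-19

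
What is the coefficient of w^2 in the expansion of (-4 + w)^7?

-21504

The general term is C(7,j)·(-4)^j·(w)^(7-j); the w^2 term has j = 5.
C(7,5) = 21.
Coefficient = C(7,5) · (-4)^5 = 21 · (-1024) = -21504.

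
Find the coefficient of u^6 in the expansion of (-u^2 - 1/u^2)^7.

-21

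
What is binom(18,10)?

43758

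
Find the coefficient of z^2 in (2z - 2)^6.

The general term is C(6,j)·(2z)^j·(-2)^(6-j); the z^2 term has j = 2.
C(6,2) = 15.
Coefficient = C(6,2) · 2^2 · (-2)^4 = 15 · 4 · 16 = 960.

960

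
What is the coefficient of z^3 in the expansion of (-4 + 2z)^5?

The general term is C(5,j)·(-4)^j·(2z)^(5-j); the z^3 term has j = 2.
C(5,2) = 10.
Coefficient = C(5,2) · (-4)^2 · 2^3 = 10 · 16 · 8 = 1280.

1280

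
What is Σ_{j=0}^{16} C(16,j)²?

By Vandermonde's identity, Σ C(16,j)² = C(32,16) = 601080390.

601080390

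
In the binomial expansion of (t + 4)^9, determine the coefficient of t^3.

344064

The general term is C(9,j)·(t)^j·(4)^(9-j); the t^3 term has j = 3.
C(9,3) = 84.
Coefficient = C(9,3) · 4^6 = 84 · 4096 = 344064.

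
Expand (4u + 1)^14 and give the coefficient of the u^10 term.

1049624576

The general term is C(14,j)·(4u)^j·(1)^(14-j); the u^10 term has j = 10.
C(14,10) = 1001.
Coefficient = C(14,10) · 4^10 = 1001 · 1048576 = 1049624576.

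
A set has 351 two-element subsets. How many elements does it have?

n(n−1)/2 = 351 ⇒ n(n−1) = 702. Since 27·26 = 702, n = 27.

27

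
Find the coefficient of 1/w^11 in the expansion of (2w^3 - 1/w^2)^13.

General term: C(13,j)·(2w^3)^j·(-1/w^2)^(13-j), with w-exponent 3j − 2(13−j) = 5j − 26.
Set 5j − 26 = -11: j = 3.
C(13,3) = 286; 2^3 = 8; (-1)^10 = 1.
Coefficient = 286 · 8 · 1 = 2288.

2288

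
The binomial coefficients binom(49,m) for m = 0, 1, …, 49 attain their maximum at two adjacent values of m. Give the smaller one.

24

For odd n = 49, C(49,m) peaks at m = (n−1)/2 and (n+1)/2; the smaller is 24.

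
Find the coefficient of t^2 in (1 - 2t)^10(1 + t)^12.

Coefficient of t^2 = Σ_{j} C(10,j)·(-2)^j·C(12,2-j)·1^(2-j) for j from 0 to 2.
= 66 + (-240) + 180 = 6.

6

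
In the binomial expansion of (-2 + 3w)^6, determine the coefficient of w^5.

-2916

The general term is C(6,j)·(-2)^j·(3w)^(6-j); the w^5 term has j = 1.
C(6,1) = 6.
Coefficient = C(6,1) · (-2)^1 · 3^5 = 6 · (-2) · 243 = -2916.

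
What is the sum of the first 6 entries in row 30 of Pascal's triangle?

174437

1 + 30 + 435 + 4060 + 27405 + 142506 = 174437.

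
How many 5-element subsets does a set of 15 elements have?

3003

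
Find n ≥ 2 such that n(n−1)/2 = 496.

32

n(n−1)/2 = 496 ⇒ n(n−1) = 992. Since 32·31 = 992, n = 32.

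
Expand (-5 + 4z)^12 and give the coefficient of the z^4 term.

The general term is C(12,j)·(-5)^j·(4z)^(12-j); the z^4 term has j = 8.
C(12,8) = 495.
Coefficient = C(12,8) · (-5)^8 · 4^4 = 495 · 390625 · 256 = 49500000000.

49500000000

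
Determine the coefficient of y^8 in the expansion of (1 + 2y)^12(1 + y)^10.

Coefficient of y^8 = Σ_{j} C(12,j)·2^j·C(10,8-j)·1^(8-j) for j from 0 to 8.
= 45 + 2880 + 55440 + 443520 + 1663200 + 3041280 + 2661120 + 1013760 + 126720 = 9007965.

9007965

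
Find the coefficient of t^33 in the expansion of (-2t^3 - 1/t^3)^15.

General term: C(15,j)·(-2t^3)^j·(-1/t^3)^(15-j), with t-exponent 3j − 3(15−j) = 6j − 45.
Set 6j − 45 = 33: j = 13.
C(15,13) = 105; (-2)^13 = -8192; (-1)^2 = 1.
Coefficient = 105 · (-8192) · 1 = -860160.

-860160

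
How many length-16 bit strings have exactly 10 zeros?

8008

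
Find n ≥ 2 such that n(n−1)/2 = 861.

42

n(n−1)/2 = 861 ⇒ n(n−1) = 1722. Since 42·41 = 1722, n = 42.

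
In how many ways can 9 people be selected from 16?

This is C(16,9) = 11440.

11440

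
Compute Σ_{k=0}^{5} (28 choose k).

122438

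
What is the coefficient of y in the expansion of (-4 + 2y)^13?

The general term is C(13,j)·(-4)^j·(2y)^(13-j); the y^1 term has j = 12.
C(13,12) = 13.
Coefficient = C(13,12) · (-4)^12 · 2^1 = 13 · 16777216 · 2 = 436207616.

436207616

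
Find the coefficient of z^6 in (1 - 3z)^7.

The general term is C(7,j)·(1)^j·(-3z)^(7-j); the z^6 term has j = 1.
C(7,1) = 7.
Coefficient = C(7,1) · (-3)^6 = 7 · 729 = 5103.

5103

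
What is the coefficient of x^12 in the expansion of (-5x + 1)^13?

The general term is C(13,j)·(-5x)^j·(1)^(13-j); the x^12 term has j = 12.
C(13,12) = 13.
Coefficient = C(13,12) · (-5)^12 = 13 · 244140625 = 3173828125.

3173828125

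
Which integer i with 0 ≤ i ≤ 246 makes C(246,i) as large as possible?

123

C(246,i) is maximized at i = 246/2 = 123.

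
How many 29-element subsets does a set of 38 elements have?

C(38,29) = C(38,9) by symmetry.
C(38,9) = (38·37·36·35·34·33·32·31·30) / 9! = 59153663923200 / 362880 = 163011640.

163011640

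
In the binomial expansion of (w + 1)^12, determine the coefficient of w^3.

The general term is C(12,j)·(w)^j·(1)^(12-j); the w^3 term has j = 3.
C(12,3) = 220.
Coefficient = C(12,3) = 220.

220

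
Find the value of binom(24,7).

C(24,7) = (24·23·22·21·20·19·18) / 7! = 1744364160 / 5040 = 346104.

346104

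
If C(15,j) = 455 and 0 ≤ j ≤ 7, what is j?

C(15,j) increases on 0 ≤ j ≤ 7. C(15,2) = 105 and C(15,3) = 455, so j = 3.

3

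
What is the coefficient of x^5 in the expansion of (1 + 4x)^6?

The general term is C(6,j)·(1)^j·(4x)^(6-j); the x^5 term has j = 1.
C(6,1) = 6.
Coefficient = C(6,1) · 4^5 = 6 · 1024 = 6144.

6144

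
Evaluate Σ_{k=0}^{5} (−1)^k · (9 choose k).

The partial alternating sum Σ_{k=0}^{5} (−1)^k C(9,k) = (−1)^5 C(8,5) = -56.

-56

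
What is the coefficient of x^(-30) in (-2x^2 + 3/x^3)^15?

General term: C(15,j)·(-2x^2)^j·(3/x^3)^(15-j), with x-exponent 2j − 3(15−j) = 5j − 45.
Set 5j − 45 = -30: j = 3.
C(15,3) = 455; (-2)^3 = -8; 3^12 = 531441.
Coefficient = 455 · (-8) · 531441 = -1934445240.

-1934445240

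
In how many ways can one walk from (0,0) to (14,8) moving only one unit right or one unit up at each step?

Each path is a sequence of 22 steps with 14 rights: C(22,14) = 319770.

319770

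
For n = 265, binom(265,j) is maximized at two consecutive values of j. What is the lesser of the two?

For odd n = 265, C(265,j) peaks at j = (n−1)/2 and (n+1)/2; the lesser is 132.

132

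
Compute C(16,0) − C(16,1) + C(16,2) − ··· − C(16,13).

-105

The partial alternating sum Σ_{k=0}^{13} (−1)^k C(16,k) = (−1)^13 C(15,13) = -105.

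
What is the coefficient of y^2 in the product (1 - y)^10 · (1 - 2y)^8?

Coefficient of y^2 = Σ_{j} C(10,j)·(-1)^j·C(8,2-j)·(-2)^(2-j) for j from 0 to 2.
= 112 + 160 + 45 = 317.

317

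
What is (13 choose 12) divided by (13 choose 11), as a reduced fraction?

1/6

C(n,k+1)/C(n,k) = (n−k)/(k+1) = (13−11)/(11+1) = 2/12 = 1/6.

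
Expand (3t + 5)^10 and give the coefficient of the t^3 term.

253125000

The general term is C(10,j)·(3t)^j·(5)^(10-j); the t^3 term has j = 3.
C(10,3) = 120.
Coefficient = C(10,3) · 3^3 · 5^7 = 120 · 27 · 78125 = 253125000.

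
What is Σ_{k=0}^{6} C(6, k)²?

By Vandermonde's identity, Σ C(6,k)² = C(12,6) = 924.

924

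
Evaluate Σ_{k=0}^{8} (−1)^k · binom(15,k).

3003

The partial alternating sum Σ_{k=0}^{8} (−1)^k C(15,k) = (−1)^8 C(14,8) = 3003.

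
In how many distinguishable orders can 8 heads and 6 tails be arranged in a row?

3003

Choose positions for the heads: C(14,8) = 3003.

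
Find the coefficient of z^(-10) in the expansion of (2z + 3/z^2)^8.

General term: C(8,j)·(2z)^j·(3/z^2)^(8-j), with z-exponent 1j − 2(8−j) = 3j − 16.
Set 3j − 16 = -10: j = 2.
C(8,2) = 28; 2^2 = 4; 3^6 = 729.
Coefficient = 28 · 4 · 729 = 81648.

81648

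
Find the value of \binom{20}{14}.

C(20,14) = C(20,6) by symmetry.
C(20,6) = (20·19·18·17·16·15) / 6! = 27907200 / 720 = 38760.

38760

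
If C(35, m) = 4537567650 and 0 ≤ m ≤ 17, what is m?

C(35,m) increases on 0 ≤ m ≤ 17. C(35,16) = 4059928950 and C(35,17) = 4537567650, so m = 17.

17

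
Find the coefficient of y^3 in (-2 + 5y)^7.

The general term is C(7,j)·(-2)^j·(5y)^(7-j); the y^3 term has j = 4.
C(7,4) = 35.
Coefficient = C(7,4) · (-2)^4 · 5^3 = 35 · 16 · 125 = 70000.

70000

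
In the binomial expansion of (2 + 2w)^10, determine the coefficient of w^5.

The general term is C(10,j)·(2)^j·(2w)^(10-j); the w^5 term has j = 5.
C(10,5) = 252.
Coefficient = C(10,5) · 2^5 · 2^5 = 252 · 32 · 32 = 258048.

258048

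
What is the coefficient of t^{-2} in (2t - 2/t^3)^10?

General term: C(10,j)·(2t)^j·(-2/t^3)^(10-j), with t-exponent 1j − 3(10−j) = 4j − 30.
Set 4j − 30 = -2: j = 7.
C(10,7) = 120; 2^7 = 128; (-2)^3 = -8.
Coefficient = 120 · 128 · (-8) = -122880.

-122880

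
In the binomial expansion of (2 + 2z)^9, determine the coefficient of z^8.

4608

The general term is C(9,j)·(2)^j·(2z)^(9-j); the z^8 term has j = 1.
C(9,1) = 9.
Coefficient = C(9,1) · 2^1 · 2^8 = 9 · 2 · 256 = 4608.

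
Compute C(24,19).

42504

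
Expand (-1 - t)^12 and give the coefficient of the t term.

The general term is C(12,j)·(-1)^j·(-t)^(12-j); the t^1 term has j = 11.
C(12,11) = 12.
Coefficient = C(12,11) · (-1)^11 · (-1)^1 = 12 · (-1) · (-1) = 12.

12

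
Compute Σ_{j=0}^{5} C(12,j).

1586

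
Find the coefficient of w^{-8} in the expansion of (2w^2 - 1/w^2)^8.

112

General term: C(8,j)·(2w^2)^j·(-1/w^2)^(8-j), with w-exponent 2j − 2(8−j) = 4j − 16.
Set 4j − 16 = -8: j = 2.
C(8,2) = 28; 2^2 = 4; (-1)^6 = 1.
Coefficient = 28 · 4 · 1 = 112.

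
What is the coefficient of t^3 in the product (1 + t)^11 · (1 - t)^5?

-10

Coefficient of t^3 = Σ_{j} C(11,j)·1^j·C(5,3-j)·(-1)^(3-j) for j from 0 to 3.
= (-10) + 110 + (-275) + 165 = -10.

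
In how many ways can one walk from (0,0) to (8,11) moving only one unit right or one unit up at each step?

75582

Each path is a sequence of 19 steps with 8 rights: C(19,8) = 75582.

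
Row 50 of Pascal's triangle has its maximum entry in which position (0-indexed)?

25

C(50,k) is maximized at k = 50/2 = 25.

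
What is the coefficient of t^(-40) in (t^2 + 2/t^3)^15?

General term: C(15,j)·(t^2)^j·(2/t^3)^(15-j), with t-exponent 2j − 3(15−j) = 5j − 45.
Set 5j − 45 = -40: j = 1.
C(15,1) = 15; 1^1 = 1; 2^14 = 16384.
Coefficient = 15 · 1 · 16384 = 245760.

245760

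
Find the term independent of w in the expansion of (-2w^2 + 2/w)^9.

General term: C(9,j)·(-2w^2)^j·(2/w)^(9-j), with w-exponent 2j − 1(9−j) = 3j − 9.
Set 3j − 9 = 0: j = 3.
C(9,3) = 84; (-2)^3 = -8; 2^6 = 64.
Coefficient = 84 · (-8) · 64 = -43008.

-43008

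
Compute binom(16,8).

12870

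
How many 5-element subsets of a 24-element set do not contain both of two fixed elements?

40964

All 5-subsets: C(24,5) = 42504. Those containing both fixed elements: C(22,3) = 1540.
42504 − 1540 = 40964.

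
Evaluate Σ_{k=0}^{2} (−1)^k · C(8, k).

The partial alternating sum Σ_{k=0}^{2} (−1)^k C(8,k) = (−1)^2 C(7,2) = 21.

21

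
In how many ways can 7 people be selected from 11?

This is C(11,7) = 330.

330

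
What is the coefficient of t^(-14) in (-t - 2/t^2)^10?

General term: C(10,j)·(-t)^j·(-2/t^2)^(10-j), with t-exponent 1j − 2(10−j) = 3j − 20.
Set 3j − 20 = -14: j = 2.
C(10,2) = 45; (-1)^2 = 1; (-2)^8 = 256.
Coefficient = 45 · 1 · 256 = 11520.

11520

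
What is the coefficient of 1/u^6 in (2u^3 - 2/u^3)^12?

General term: C(12,j)·(2u^3)^j·(-2/u^3)^(12-j), with u-exponent 3j − 3(12−j) = 6j − 36.
Set 6j − 36 = -6: j = 5.
C(12,5) = 792; 2^5 = 32; (-2)^7 = -128.
Coefficient = 792 · 32 · (-128) = -3244032.

-3244032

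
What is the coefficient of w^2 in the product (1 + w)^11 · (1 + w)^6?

Coefficient of w^2 = Σ_{j} C(11,j)·C(6,2-j) for j from 0 to 2.
= 15 + 66 + 55 = 136.

136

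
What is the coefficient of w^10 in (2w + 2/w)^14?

General term: C(14,j)·(2w)^j·(2/w)^(14-j), with w-exponent 1j − 1(14−j) = 2j − 14.
Set 2j − 14 = 10: j = 12.
C(14,12) = 91; 2^12 = 4096; 2^2 = 4.
Coefficient = 91 · 4096 · 4 = 1490944.

1490944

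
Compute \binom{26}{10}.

5311735

C(26,10) = (26·25·24·23·22·21·20·19·18·17) / 10! = 19275223968000 / 3628800 = 5311735.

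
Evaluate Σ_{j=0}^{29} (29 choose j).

536870912

Setting x = 1 in (1+x)^29 gives Σ C(29,j) = 2^29 = 536870912.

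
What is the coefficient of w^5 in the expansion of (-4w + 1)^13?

The general term is C(13,j)·(-4w)^j·(1)^(13-j); the w^5 term has j = 5.
C(13,5) = 1287.
Coefficient = C(13,5) · (-4)^5 = 1287 · (-1024) = -1317888.

-1317888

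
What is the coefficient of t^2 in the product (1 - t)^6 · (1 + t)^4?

Coefficient of t^2 = Σ_{j} C(6,j)·(-1)^j·C(4,2-j)·1^(2-j) for j from 0 to 2.
= 6 + (-24) + 15 = -3.

-3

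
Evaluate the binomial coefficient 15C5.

3003

C(15,5) = (15·14·13·12·11) / 5! = 360360 / 120 = 3003.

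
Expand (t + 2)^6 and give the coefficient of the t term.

192

The general term is C(6,j)·(t)^j·(2)^(6-j); the t^1 term has j = 1.
C(6,1) = 6.
Coefficient = C(6,1) · 2^5 = 6 · 32 = 192.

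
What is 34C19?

C(34,19) = C(34,15) by symmetry.
C(34,15) = (34·33·32·31·30·29·28·27·26·25·24·23·22·21·20) / 15! = 2427001153744527360000 / 1307674368000 = 1855967520.

1855967520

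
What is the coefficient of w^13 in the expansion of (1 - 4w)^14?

The general term is C(14,j)·(1)^j·(-4w)^(14-j); the w^13 term has j = 1.
C(14,1) = 14.
Coefficient = C(14,1) · (-4)^13 = 14 · (-67108864) = -939524096.

-939524096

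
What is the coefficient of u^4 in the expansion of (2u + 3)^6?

The general term is C(6,j)·(2u)^j·(3)^(6-j); the u^4 term has j = 4.
C(6,4) = 15.
Coefficient = C(6,4) · 2^4 · 3^2 = 15 · 16 · 9 = 2160.

2160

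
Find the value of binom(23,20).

1771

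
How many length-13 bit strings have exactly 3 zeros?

286

Choose the 3 positions: C(13,3) = 286.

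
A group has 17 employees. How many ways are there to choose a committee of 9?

24310

This is C(17,9) = 24310.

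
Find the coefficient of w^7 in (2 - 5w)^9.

-11250000

The general term is C(9,j)·(2)^j·(-5w)^(9-j); the w^7 term has j = 2.
C(9,2) = 36.
Coefficient = C(9,2) · 2^2 · (-5)^7 = 36 · 4 · (-78125) = -11250000.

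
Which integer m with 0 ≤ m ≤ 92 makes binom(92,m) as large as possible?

46

C(92,m) is maximized at m = 92/2 = 46.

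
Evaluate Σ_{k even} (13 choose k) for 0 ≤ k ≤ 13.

Half of (1+1)^13 + (1−1)^13 gives the even-index sum: 2^12 = 4096.

4096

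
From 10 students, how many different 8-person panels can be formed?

45

This is C(10,8) = 45.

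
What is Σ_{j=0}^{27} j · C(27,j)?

1811939328

Differentiating (1+x)^27 and setting x=1: Σ j·C(27,j) = 27·2^26 = 1811939328.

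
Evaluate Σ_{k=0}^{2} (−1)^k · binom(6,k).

10

The partial alternating sum Σ_{k=0}^{2} (−1)^k C(6,k) = (−1)^2 C(5,2) = 10.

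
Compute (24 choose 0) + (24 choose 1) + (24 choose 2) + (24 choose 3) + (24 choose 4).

12951

1 + 24 + 276 + 2024 + 10626 = 12951.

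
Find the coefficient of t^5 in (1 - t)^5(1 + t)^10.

Coefficient of t^5 = Σ_{j} C(5,j)·(-1)^j·C(10,5-j)·1^(5-j) for j from 0 to 5.
= 252 + (-1050) + 1200 + (-450) + 50 + (-1) = 1.

1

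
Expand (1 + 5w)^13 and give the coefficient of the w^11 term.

The general term is C(13,j)·(1)^j·(5w)^(13-j); the w^11 term has j = 2.
C(13,2) = 78.
Coefficient = C(13,2) · 5^11 = 78 · 48828125 = 3808593750.

3808593750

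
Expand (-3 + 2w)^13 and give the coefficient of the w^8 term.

The general term is C(13,j)·(-3)^j·(2w)^(13-j); the w^8 term has j = 5.
C(13,5) = 1287.
Coefficient = C(13,5) · (-3)^5 · 2^8 = 1287 · (-243) · 256 = -80061696.

-80061696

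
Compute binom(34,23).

286097760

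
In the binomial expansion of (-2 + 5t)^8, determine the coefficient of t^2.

44800

The general term is C(8,j)·(-2)^j·(5t)^(8-j); the t^2 term has j = 6.
C(8,6) = 28.
Coefficient = C(8,6) · (-2)^6 · 5^2 = 28 · 64 · 25 = 44800.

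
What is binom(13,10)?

C(13,10) = C(13,3) by symmetry.
C(13,3) = (13·12·11) / 3! = 1716 / 6 = 286.

286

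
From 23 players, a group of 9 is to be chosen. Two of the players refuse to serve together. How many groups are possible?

700910

All 9-subsets: C(23,9) = 817190. Those containing both fixed elements: C(21,7) = 116280.
817190 − 116280 = 700910.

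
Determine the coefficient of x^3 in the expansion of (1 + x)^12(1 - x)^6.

-16

Coefficient of x^3 = Σ_{j} C(12,j)·1^j·C(6,3-j)·(-1)^(3-j) for j from 0 to 3.
= (-20) + 180 + (-396) + 220 = -16.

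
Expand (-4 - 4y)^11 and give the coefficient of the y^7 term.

The general term is C(11,j)·(-4)^j·(-4y)^(11-j); the y^7 term has j = 4.
C(11,4) = 330.
Coefficient = C(11,4) · (-4)^4 · (-4)^7 = 330 · 256 · (-16384) = -1384120320.

-1384120320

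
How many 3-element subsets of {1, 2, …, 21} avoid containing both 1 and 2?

1311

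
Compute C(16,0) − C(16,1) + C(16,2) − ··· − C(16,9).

-5005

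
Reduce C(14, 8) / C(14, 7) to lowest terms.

7/8

C(n,k+1)/C(n,k) = (n−k)/(k+1) = (14−7)/(7+1) = 7/8.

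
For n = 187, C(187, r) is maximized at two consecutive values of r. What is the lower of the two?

93

For odd n = 187, C(187,r) peaks at r = (n−1)/2 and (n+1)/2; the lower is 93.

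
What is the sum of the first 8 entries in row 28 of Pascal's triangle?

1683218

1 + 28 + 378 + 3276 + 20475 + 98280 + 376740 + 1184040 = 1683218.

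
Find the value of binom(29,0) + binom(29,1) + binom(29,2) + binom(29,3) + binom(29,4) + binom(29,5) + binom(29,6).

621616

1 + 29 + 406 + 3654 + 23751 + 118755 + 475020 = 621616.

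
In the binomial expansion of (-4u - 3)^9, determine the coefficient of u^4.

The general term is C(9,j)·(-4u)^j·(-3)^(9-j); the u^4 term has j = 4.
C(9,4) = 126.
Coefficient = C(9,4) · (-4)^4 · (-3)^5 = 126 · 256 · (-243) = -7838208.

-7838208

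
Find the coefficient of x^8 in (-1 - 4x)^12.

The general term is C(12,j)·(-1)^j·(-4x)^(12-j); the x^8 term has j = 4.
C(12,4) = 495.
Coefficient = C(12,4) · (-4)^8 = 495 · 65536 = 32440320.

32440320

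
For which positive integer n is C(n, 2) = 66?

n(n−1)/2 = 66 ⇒ n(n−1) = 132. Since 12·11 = 132, n = 12.

12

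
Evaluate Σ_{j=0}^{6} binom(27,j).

1 + 27 + 351 + 2925 + 17550 + 80730 + 296010 = 397594.

397594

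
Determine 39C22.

51021117810

C(39,22) = C(39,17) by symmetry.
C(39,17) = (39·38·37·36·35·34·33·32·31·30·29·28·27·26·25·24·23) / 17! = 18147570172421919989760000 / 355687428096000 = 51021117810.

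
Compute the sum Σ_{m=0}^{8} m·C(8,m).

Since m·C(8,m) = 8·C(7,m−1), the sum is 8·2^7 = 8·128 = 1024.

1024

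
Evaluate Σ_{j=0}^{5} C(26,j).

1 + 26 + 325 + 2600 + 14950 + 65780 = 83682.

83682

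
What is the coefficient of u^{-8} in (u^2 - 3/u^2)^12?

General term: C(12,j)·(u^2)^j·(-3/u^2)^(12-j), with u-exponent 2j − 2(12−j) = 4j − 24.
Set 4j − 24 = -8: j = 4.
C(12,4) = 495; 1^4 = 1; (-3)^8 = 6561.
Coefficient = 495 · 1 · 6561 = 3247695.

3247695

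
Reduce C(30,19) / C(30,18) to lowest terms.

C(n,k+1)/C(n,k) = (n−k)/(k+1) = (30−18)/(18+1) = 12/19.

12/19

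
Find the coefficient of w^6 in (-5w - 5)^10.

2050781250

The general term is C(10,j)·(-5w)^j·(-5)^(10-j); the w^6 term has j = 6.
C(10,6) = 210.
Coefficient = C(10,6) · (-5)^6 · (-5)^4 = 210 · 15625 · 625 = 2050781250.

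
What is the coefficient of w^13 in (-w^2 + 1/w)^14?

General term: C(14,j)·(-w^2)^j·(1/w)^(14-j), with w-exponent 2j − 1(14−j) = 3j − 14.
Set 3j − 14 = 13: j = 9.
C(14,9) = 2002; (-1)^9 = -1; 1^5 = 1.
Coefficient = 2002 · (-1) · 1 = -2002.

-2002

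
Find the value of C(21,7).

C(21,7) = (21·20·19·18·17·16·15) / 7! = 586051200 / 5040 = 116280.

116280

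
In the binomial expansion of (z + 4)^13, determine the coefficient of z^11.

The general term is C(13,j)·(z)^j·(4)^(13-j); the z^11 term has j = 11.
C(13,11) = 78.
Coefficient = C(13,11) · 4^2 = 78 · 16 = 1248.

1248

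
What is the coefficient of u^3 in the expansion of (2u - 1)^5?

The general term is C(5,j)·(2u)^j·(-1)^(5-j); the u^3 term has j = 3.
C(5,3) = 10.
Coefficient = C(5,3) · 2^3 = 10 · 8 = 80.

80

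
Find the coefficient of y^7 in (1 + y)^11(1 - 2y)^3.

462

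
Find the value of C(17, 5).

6188

C(17,5) = (17·16·15·14·13) / 5! = 742560 / 120 = 6188.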